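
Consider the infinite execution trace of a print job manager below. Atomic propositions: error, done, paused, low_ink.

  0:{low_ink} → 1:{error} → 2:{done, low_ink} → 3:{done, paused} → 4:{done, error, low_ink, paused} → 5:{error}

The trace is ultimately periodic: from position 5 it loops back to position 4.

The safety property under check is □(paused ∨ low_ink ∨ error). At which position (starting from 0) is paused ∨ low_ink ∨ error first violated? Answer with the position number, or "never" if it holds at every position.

paused ∨ low_ink ∨ error holds at every position 0..5, and those are all the positions the trace ever visits, so the invariant □(paused ∨ low_ink ∨ error) is never violated.

never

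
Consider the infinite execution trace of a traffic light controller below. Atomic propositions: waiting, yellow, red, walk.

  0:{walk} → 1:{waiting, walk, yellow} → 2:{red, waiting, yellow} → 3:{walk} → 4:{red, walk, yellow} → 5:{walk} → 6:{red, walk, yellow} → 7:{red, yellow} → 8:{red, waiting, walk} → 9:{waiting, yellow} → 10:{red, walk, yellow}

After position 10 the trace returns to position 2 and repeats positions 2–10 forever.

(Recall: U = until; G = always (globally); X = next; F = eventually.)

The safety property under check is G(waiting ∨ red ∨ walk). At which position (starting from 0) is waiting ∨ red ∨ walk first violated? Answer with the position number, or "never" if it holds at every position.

never

waiting ∨ red ∨ walk holds at every position 0..10, and those are all the positions the trace ever visits, so the invariant G(waiting ∨ red ∨ walk) is never violated.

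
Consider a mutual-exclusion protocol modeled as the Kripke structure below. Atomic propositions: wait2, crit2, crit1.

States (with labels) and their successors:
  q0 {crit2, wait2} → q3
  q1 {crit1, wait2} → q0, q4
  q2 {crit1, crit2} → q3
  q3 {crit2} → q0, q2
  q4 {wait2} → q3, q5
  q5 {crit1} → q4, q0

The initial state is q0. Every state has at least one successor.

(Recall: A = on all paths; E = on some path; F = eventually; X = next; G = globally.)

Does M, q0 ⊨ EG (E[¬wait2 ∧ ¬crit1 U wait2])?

Holds

States satisfying E[¬wait2 ∧ ¬crit1 U wait2]: {q0, q1, q3, q4}.
States satisfying EG (E[¬wait2 ∧ ¬crit1 U wait2]): {q0, q1, q3, q4}.
q0 ∈ Sat(EG (E[¬wait2 ∧ ¬crit1 U wait2])).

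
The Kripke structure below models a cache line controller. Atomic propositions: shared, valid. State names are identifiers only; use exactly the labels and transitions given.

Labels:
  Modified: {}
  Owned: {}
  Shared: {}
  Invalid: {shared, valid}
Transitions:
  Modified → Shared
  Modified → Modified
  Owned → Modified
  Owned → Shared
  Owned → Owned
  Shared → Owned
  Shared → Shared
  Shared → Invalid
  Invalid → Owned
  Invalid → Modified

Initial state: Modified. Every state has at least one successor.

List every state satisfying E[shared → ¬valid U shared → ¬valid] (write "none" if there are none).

{Modified, Owned, Shared}

States satisfying shared → ¬valid: {Modified, Owned, Shared}.
States satisfying E[shared → ¬valid U shared → ¬valid]: {Modified, Owned, Shared}.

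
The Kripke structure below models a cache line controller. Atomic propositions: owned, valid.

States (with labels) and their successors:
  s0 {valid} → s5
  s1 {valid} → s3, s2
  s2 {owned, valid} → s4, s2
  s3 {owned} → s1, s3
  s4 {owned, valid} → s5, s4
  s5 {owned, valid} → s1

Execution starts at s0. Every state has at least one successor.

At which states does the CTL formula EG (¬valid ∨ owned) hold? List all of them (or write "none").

States satisfying ¬valid ∨ owned: {s2, s3, s4, s5}.
States satisfying EG (¬valid ∨ owned): {s2, s3, s4}.

{s2, s3, s4}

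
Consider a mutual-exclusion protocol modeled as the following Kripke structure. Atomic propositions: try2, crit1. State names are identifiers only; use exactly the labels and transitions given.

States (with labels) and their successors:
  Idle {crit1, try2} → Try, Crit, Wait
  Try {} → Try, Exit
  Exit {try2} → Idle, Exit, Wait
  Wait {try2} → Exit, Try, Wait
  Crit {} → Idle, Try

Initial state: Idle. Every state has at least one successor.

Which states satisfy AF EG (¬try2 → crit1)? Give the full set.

{Idle, Exit, Wait}

States satisfying EG (¬try2 → crit1): {Idle, Exit, Wait}.
States satisfying AF EG (¬try2 → crit1): {Idle, Exit, Wait}.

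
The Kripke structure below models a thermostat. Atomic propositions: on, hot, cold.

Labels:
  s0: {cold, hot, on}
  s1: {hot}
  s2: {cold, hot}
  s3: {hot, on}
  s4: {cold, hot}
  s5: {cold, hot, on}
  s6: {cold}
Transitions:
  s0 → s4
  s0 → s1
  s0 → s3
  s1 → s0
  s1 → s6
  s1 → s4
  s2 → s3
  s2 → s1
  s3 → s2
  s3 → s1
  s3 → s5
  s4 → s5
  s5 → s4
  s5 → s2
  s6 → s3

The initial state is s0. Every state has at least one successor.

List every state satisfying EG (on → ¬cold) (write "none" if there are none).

States satisfying on → ¬cold: {s1, s2, s3, s4, s6}.
States satisfying EG (on → ¬cold): {s1, s2, s3, s6}.

{s1, s2, s3, s6}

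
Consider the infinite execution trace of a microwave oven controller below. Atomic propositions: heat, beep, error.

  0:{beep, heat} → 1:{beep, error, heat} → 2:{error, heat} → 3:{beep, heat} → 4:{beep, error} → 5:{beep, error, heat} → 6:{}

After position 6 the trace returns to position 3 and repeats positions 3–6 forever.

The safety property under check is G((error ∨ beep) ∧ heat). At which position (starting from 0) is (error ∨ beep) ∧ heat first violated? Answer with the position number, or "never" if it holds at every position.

4

Check (error ∨ beep) ∧ heat at each position in order: 0 ✓, 1 ✓, 2 ✓, 3 ✓.
At position 4 the labels are {beep, error}, so (error ∨ beep) ∧ heat is false there. This is the first violation.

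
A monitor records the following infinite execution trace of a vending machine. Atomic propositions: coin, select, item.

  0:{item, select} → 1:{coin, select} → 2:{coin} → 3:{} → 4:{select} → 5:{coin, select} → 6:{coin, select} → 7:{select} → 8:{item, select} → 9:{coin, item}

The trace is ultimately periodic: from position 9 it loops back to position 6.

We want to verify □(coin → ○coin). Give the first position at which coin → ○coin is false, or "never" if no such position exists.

2

Check coin → ○coin at each position in order: 0 ✓, 1 ✓.
At position 2 the labels are {coin} and the next position 3 has {}, so coin → ○coin is false there. This is the first violation.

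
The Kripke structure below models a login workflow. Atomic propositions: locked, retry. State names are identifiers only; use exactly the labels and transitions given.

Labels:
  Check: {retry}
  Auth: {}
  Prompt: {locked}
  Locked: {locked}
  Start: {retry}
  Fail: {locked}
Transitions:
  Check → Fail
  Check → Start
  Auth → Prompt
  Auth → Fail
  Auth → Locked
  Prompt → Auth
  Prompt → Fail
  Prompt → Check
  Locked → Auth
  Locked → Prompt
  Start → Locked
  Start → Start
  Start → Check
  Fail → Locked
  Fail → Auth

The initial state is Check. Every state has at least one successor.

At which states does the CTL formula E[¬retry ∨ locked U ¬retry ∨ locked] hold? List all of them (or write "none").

{Auth, Prompt, Locked, Fail}

States satisfying ¬retry ∨ locked: {Auth, Prompt, Locked, Fail}.
States satisfying E[¬retry ∨ locked U ¬retry ∨ locked]: {Auth, Prompt, Locked, Fail}.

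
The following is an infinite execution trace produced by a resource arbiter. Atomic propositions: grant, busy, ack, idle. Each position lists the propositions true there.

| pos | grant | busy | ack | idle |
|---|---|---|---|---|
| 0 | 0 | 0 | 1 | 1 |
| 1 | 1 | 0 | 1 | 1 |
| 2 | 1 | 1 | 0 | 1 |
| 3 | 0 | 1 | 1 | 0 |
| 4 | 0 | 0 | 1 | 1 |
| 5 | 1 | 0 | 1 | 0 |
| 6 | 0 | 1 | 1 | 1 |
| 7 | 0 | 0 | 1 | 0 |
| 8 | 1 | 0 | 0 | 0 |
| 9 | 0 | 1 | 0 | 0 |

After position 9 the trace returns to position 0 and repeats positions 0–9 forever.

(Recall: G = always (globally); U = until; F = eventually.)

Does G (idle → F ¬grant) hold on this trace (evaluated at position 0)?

Satisfied

idle → F ¬grant holds at every position 0..9, and those are all positions ever visited, so G (idle → F ¬grant) holds.
Positions where idle holds: 0, 1, 2, 4, 6.
Check F ¬grant at each: 0→ok, 1→ok, 2→ok, 4→ok, 6→ok.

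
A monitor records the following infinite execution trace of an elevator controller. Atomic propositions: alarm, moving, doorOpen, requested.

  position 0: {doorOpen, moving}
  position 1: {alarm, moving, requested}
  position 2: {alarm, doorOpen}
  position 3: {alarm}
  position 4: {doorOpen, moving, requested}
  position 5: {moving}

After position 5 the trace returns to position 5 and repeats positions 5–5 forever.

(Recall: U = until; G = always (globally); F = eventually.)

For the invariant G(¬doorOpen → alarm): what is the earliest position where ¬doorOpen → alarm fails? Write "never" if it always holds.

Check ¬doorOpen → alarm at each position in order: 0 ✓, 1 ✓, 2 ✓, 3 ✓, 4 ✓.
At position 5 the labels are {moving}, so ¬doorOpen → alarm is false there. This is the first violation.

5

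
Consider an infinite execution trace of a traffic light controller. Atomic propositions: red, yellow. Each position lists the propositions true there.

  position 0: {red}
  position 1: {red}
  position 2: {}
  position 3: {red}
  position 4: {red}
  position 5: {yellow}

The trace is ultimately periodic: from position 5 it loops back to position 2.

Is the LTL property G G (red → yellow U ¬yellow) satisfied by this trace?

Satisfied

G (red → yellow U ¬yellow) holds at every position 0..5, and those are all positions ever visited, so G G (red → yellow U ¬yellow) holds.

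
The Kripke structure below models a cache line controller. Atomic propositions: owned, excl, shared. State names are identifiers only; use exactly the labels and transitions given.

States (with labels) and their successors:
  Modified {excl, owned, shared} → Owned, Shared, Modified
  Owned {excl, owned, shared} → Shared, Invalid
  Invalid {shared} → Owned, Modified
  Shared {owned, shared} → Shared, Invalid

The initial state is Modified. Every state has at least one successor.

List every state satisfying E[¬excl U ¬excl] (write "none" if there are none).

States satisfying ¬excl: {Invalid, Shared}.
States satisfying E[¬excl U ¬excl]: {Invalid, Shared}.

{Invalid, Shared}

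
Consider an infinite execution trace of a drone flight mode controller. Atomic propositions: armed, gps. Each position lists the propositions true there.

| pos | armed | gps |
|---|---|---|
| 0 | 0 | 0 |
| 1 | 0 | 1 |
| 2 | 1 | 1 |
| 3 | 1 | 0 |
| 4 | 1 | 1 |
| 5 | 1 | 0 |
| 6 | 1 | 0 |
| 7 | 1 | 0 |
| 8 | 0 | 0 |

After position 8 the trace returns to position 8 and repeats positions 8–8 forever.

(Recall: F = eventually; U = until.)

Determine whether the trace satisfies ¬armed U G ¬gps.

Walking from position 0: at position 2, G ¬gps has not yet held and ¬armed fails, so ¬armed U G ¬gps is false.

Violated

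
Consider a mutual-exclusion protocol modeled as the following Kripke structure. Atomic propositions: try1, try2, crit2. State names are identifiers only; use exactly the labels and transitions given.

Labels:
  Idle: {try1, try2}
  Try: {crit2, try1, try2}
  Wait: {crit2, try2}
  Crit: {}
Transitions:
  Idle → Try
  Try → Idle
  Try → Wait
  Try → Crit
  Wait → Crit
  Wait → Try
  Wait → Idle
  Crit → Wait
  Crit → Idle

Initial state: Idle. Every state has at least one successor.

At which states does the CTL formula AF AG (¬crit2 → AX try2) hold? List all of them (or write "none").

States satisfying AG (¬crit2 → AX try2): {Idle, Try, Wait, Crit}.
States satisfying AF AG (¬crit2 → AX try2): {Idle, Try, Wait, Crit}.

{Idle, Try, Wait, Crit}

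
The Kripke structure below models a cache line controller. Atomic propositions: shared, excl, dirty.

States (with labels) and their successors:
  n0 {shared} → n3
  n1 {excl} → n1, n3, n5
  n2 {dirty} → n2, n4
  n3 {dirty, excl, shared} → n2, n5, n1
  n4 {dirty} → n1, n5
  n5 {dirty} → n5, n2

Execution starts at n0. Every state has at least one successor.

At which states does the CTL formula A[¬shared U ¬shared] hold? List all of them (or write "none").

States satisfying ¬shared: {n1, n2, n4, n5}.
States satisfying A[¬shared U ¬shared]: {n1, n2, n4, n5}.

{n1, n2, n4, n5}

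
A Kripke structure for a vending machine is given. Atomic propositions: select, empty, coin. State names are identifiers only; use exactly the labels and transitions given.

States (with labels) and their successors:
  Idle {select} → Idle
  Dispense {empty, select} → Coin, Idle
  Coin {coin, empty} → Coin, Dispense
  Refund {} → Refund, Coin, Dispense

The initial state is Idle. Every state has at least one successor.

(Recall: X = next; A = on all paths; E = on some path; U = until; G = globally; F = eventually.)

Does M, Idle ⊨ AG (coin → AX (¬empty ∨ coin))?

Holds

States satisfying coin → AX (¬empty ∨ coin): {Idle, Dispense, Refund}.
States satisfying AG (coin → AX (¬empty ∨ coin)): {Idle}.
Every state reachable from Idle satisfies coin → AX (¬empty ∨ coin).
Idle ∈ Sat(AG (coin → AX (¬empty ∨ coin))).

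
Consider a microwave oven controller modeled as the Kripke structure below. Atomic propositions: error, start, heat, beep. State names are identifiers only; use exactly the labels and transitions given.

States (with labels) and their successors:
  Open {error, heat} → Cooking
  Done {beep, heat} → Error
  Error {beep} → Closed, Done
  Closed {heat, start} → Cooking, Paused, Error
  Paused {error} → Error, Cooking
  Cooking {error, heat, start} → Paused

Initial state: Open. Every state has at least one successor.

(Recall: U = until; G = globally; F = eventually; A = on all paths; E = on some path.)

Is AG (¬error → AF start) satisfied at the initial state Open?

States satisfying ¬error → AF start: {Open, Closed, Paused, Cooking}.
States satisfying AG (¬error → AF start): ∅.
Done is reachable from Open and violates ¬error → AF start, so AG fails at Open.
Open ∉ Sat(AG (¬error → AF start)).

No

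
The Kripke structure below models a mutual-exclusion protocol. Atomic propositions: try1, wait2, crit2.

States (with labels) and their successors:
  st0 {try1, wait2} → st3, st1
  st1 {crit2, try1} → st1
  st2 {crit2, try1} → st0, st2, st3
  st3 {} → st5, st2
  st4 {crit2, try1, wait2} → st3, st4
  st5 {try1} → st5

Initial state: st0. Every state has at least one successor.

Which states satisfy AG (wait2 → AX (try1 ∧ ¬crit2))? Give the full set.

States satisfying wait2 → AX (try1 ∧ ¬crit2): {st1, st2, st3, st5}.
States satisfying AG (wait2 → AX (try1 ∧ ¬crit2)): {st1, st5}.

{st1, st5}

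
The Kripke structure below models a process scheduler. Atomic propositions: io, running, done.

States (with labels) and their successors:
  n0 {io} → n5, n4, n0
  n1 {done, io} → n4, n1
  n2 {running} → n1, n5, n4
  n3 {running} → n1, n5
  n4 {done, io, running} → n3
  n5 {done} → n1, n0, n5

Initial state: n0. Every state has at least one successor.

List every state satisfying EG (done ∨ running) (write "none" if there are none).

States satisfying done ∨ running: {n1, n2, n3, n4, n5}.
States satisfying EG (done ∨ running): {n1, n2, n3, n4, n5}.

{n1, n2, n3, n4, n5}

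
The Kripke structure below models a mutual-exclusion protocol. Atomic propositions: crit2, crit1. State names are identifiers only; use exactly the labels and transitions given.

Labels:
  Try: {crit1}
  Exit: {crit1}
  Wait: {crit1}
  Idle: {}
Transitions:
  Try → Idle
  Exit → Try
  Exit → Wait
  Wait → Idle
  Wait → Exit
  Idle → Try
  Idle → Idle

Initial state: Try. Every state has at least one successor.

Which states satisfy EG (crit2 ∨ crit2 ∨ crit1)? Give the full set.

States satisfying crit2 ∨ crit2 ∨ crit1: {Try, Exit, Wait}.
States satisfying EG (crit2 ∨ crit2 ∨ crit1): {Exit, Wait}.

{Exit, Wait}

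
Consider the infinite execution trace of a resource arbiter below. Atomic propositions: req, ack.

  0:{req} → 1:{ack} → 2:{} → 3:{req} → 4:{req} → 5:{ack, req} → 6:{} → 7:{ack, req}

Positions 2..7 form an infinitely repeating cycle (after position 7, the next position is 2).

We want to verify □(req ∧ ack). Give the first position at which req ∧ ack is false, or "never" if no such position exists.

0

At position 0 the labels are {req}, so req ∧ ack is false there. This is the first violation.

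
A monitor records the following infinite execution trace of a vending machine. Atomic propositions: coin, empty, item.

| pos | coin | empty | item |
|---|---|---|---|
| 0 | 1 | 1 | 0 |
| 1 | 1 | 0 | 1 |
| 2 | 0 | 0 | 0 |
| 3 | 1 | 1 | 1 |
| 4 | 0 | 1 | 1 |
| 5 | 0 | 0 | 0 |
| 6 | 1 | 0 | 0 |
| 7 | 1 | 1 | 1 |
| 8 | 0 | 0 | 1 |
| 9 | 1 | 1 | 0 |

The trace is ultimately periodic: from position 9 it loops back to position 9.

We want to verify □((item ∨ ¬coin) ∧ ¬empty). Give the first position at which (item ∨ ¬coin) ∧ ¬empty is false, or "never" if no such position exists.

At position 0 the labels are {coin, empty}, so (item ∨ ¬coin) ∧ ¬empty is false there. This is the first violation.

0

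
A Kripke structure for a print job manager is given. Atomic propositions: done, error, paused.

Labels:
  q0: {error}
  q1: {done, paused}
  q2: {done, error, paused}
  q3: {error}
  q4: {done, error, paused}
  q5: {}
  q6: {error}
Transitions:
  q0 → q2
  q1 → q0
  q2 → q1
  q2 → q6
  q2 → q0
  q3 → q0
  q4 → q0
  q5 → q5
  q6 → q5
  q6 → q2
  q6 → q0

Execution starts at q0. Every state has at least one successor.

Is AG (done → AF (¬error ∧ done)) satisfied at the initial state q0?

Does not hold

States satisfying done → AF (¬error ∧ done): {q0, q1, q3, q5, q6}.
States satisfying AG (done → AF (¬error ∧ done)): {q5}.
q2 is reachable from q0 and violates done → AF (¬error ∧ done), so AG fails at q0.
q0 ∉ Sat(AG (done → AF (¬error ∧ done))).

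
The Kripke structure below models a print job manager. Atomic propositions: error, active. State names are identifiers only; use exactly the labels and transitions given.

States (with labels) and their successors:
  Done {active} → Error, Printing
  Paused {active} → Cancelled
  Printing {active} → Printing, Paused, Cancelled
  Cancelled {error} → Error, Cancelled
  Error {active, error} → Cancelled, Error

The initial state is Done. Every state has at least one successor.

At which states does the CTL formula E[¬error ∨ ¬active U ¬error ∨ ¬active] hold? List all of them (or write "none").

{Done, Paused, Printing, Cancelled}

States satisfying ¬error ∨ ¬active: {Done, Paused, Printing, Cancelled}.
States satisfying E[¬error ∨ ¬active U ¬error ∨ ¬active]: {Done, Paused, Printing, Cancelled}.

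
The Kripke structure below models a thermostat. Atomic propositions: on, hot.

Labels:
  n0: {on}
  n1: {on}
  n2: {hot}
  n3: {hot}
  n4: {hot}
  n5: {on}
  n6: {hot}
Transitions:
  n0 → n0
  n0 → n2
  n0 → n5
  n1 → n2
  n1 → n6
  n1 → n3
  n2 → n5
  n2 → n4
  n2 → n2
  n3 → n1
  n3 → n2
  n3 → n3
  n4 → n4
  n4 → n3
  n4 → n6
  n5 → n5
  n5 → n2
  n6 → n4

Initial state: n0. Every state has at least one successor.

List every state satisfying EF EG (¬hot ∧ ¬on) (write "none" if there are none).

States satisfying EG (¬hot ∧ ¬on): ∅.
States satisfying EF EG (¬hot ∧ ¬on): ∅.

none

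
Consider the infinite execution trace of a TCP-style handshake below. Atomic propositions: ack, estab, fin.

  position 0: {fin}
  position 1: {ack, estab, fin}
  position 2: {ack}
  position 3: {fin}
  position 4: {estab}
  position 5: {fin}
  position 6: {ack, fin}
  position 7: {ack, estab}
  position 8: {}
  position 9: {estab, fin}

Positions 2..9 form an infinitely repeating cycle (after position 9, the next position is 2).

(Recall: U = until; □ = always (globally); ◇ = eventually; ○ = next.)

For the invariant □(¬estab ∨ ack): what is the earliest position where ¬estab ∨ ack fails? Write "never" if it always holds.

4

Check ¬estab ∨ ack at each position in order: 0 ✓, 1 ✓, 2 ✓, 3 ✓.
At position 4 the labels are {estab}, so ¬estab ∨ ack is false there. This is the first violation.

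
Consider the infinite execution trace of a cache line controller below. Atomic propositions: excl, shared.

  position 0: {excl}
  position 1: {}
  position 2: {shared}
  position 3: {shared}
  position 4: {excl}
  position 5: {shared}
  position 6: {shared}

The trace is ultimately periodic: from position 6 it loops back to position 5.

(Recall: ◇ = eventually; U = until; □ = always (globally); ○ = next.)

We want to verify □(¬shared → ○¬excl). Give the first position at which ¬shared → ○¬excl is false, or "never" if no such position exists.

never

¬shared → ○¬excl holds at every position 0..6, and those are all the positions the trace ever visits, so the invariant □(¬shared → ○¬excl) is never violated.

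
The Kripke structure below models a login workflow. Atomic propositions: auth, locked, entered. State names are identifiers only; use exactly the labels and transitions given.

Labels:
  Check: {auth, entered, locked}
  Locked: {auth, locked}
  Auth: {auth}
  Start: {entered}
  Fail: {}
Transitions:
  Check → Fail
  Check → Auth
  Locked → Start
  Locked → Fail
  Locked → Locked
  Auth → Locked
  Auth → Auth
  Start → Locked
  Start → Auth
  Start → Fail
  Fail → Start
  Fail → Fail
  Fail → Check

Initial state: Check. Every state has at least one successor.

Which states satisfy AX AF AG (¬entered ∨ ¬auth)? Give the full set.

none

States satisfying AF AG (¬entered ∨ ¬auth): ∅.
States satisfying AX AF AG (¬entered ∨ ¬auth): ∅.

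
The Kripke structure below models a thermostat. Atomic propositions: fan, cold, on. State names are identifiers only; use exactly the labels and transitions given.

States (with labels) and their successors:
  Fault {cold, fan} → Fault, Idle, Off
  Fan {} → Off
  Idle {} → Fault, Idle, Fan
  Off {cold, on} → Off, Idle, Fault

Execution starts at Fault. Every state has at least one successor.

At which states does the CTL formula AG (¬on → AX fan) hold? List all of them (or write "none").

States satisfying ¬on → AX fan: {Off}.
States satisfying AG (¬on → AX fan): ∅.

none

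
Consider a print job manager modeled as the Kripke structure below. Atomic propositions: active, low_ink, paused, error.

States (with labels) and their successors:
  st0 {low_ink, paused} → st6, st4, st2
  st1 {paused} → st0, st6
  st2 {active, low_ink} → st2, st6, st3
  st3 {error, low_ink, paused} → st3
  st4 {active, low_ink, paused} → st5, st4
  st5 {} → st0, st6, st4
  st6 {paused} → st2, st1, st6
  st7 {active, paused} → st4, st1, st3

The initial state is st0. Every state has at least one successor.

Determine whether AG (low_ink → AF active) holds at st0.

Violated

States satisfying low_ink → AF active: {st1, st2, st4, st5, st6, st7}.
States satisfying AG (low_ink → AF active): ∅.
st0 is reachable from st0 and violates low_ink → AF active, so AG fails at st0.
st0 ∉ Sat(AG (low_ink → AF active)).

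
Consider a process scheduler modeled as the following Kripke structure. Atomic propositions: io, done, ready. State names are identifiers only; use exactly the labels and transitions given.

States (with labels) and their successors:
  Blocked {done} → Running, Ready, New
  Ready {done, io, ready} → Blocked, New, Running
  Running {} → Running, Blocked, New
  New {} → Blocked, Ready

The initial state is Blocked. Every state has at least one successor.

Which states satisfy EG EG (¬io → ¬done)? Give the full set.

States satisfying EG (¬io → ¬done): {Ready, Running, New}.
States satisfying EG EG (¬io → ¬done): {Ready, Running, New}.

{Ready, Running, New}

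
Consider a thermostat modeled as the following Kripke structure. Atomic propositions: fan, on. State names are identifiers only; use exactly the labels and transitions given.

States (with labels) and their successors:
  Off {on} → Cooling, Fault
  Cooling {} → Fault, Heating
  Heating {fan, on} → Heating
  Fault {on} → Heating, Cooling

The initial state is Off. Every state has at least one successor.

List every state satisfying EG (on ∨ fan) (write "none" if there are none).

{Off, Heating, Fault}

States satisfying on ∨ fan: {Off, Heating, Fault}.
States satisfying EG (on ∨ fan): {Off, Heating, Fault}.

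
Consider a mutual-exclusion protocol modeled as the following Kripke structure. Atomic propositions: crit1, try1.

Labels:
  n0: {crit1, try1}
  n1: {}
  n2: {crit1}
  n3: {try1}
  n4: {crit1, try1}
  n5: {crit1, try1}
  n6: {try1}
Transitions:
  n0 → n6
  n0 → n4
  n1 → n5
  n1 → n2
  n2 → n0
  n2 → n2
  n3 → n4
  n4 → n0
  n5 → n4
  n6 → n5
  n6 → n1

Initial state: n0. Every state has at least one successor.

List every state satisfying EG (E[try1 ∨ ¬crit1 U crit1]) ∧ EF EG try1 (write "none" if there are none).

States satisfying E[try1 ∨ ¬crit1 U crit1]: {n0, n1, n2, n3, n4, n5, n6}.
States satisfying EG (E[try1 ∨ ¬crit1 U crit1]): {n0, n1, n2, n3, n4, n5, n6}.
States satisfying EG try1: {n0, n3, n4, n5, n6}.
States satisfying EF EG try1: {n0, n1, n2, n3, n4, n5, n6}.
States satisfying EG (E[try1 ∨ ¬crit1 U crit1]) ∧ EF EG try1: {n0, n1, n2, n3, n4, n5, n6}.

{n0, n1, n2, n3, n4, n5, n6}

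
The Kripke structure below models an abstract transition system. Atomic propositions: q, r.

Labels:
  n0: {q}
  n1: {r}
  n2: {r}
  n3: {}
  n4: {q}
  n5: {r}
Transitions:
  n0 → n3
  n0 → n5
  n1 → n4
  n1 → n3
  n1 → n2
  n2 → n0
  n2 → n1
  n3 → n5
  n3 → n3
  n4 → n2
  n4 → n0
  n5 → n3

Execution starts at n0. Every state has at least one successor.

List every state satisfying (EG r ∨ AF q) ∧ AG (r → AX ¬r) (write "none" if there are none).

States satisfying r: {n1, n2, n5}.
States satisfying EG r: {n1, n2}.
States satisfying q: {n0, n4}.
States satisfying AF q: {n0, n4}.
States satisfying EG r ∨ AF q: {n0, n1, n2, n4}.
States satisfying r → AX ¬r: {n0, n3, n4, n5}.
States satisfying AG (r → AX ¬r): {n0, n3, n5}.
States satisfying (EG r ∨ AF q) ∧ AG (r → AX ¬r): {n0}.

{n0}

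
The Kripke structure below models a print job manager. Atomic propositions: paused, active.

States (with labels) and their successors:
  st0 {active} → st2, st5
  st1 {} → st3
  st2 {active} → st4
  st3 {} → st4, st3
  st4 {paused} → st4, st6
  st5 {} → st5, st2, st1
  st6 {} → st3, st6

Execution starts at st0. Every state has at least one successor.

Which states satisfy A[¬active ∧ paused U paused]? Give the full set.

States satisfying ¬active ∧ paused: {st4}.
States satisfying paused: {st4}.
States satisfying A[¬active ∧ paused U paused]: {st4}.

{st4}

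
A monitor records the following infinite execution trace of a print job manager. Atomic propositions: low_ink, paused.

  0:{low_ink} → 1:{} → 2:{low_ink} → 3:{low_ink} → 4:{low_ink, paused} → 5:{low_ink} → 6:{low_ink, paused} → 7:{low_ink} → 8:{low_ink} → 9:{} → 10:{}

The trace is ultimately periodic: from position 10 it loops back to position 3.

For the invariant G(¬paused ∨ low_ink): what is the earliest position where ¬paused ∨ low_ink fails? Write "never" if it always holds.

never

¬paused ∨ low_ink holds at every position 0..10, and those are all the positions the trace ever visits, so the invariant G(¬paused ∨ low_ink) is never violated.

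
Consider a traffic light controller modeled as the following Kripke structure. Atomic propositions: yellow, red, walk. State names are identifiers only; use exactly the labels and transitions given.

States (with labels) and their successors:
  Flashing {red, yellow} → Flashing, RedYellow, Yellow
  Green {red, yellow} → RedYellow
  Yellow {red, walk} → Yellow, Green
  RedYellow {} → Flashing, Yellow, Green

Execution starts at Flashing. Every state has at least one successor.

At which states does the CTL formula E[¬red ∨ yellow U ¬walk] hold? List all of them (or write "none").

{Flashing, Green, RedYellow}

States satisfying ¬red ∨ yellow: {Flashing, Green, RedYellow}.
States satisfying ¬walk: {Flashing, Green, RedYellow}.
States satisfying E[¬red ∨ yellow U ¬walk]: {Flashing, Green, RedYellow}.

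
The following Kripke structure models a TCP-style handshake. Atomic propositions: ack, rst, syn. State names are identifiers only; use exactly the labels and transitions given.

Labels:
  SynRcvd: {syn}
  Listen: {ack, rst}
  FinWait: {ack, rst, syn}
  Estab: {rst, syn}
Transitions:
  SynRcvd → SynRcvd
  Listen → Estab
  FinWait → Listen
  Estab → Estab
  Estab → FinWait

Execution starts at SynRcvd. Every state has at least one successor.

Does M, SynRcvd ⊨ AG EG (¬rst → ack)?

States satisfying EG (¬rst → ack): {Listen, FinWait, Estab}.
States satisfying AG EG (¬rst → ack): {Listen, FinWait, Estab}.
SynRcvd is reachable from SynRcvd and violates EG (¬rst → ack), so AG fails at SynRcvd.
SynRcvd ∉ Sat(AG EG (¬rst → ack)).

Does not hold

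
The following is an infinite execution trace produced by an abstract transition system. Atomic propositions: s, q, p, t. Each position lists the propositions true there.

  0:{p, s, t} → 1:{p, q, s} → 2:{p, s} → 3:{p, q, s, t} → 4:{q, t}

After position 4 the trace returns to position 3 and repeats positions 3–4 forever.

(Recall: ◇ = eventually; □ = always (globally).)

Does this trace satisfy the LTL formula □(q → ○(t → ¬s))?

q → ○(t → ¬s) must hold at every position from 0 onward. It fails at position 4, so □(q → ○(t → ¬s)) is false.
Positions where q holds: 1, 3, 4.
Check ○(t → ¬s) at each: 1→ok, 3→ok, 4→fails.

Violated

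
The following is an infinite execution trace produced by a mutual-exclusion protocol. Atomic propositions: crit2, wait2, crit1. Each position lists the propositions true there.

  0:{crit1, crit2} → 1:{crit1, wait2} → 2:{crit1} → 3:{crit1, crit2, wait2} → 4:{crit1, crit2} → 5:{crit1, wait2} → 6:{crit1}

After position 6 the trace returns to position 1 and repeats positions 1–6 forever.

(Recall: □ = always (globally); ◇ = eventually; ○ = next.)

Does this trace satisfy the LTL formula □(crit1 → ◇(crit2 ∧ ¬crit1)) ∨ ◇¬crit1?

crit1 → ◇(crit2 ∧ ¬crit1) must hold at every position from 0 onward. It fails at position 0, so □(crit1 → ◇(crit2 ∧ ¬crit1)) is false.
Positions where crit1 holds: 0, 1, 2, 3, 4, 5, 6.
Check ◇(crit2 ∧ ¬crit1) at each: 0→fails, 1→fails, 2→fails, 3→fails, 4→fails, 5→fails, 6→fails.
¬crit1 is false at every position 0..6, so it never becomes true and ◇¬crit1 fails.
At position 0: □(crit1 → ◇(crit2 ∧ ¬crit1)) is false; ◇¬crit1 is false; so □(crit1 → ◇(crit2 ∧ ¬crit1)) ∨ ◇¬crit1 is false.

No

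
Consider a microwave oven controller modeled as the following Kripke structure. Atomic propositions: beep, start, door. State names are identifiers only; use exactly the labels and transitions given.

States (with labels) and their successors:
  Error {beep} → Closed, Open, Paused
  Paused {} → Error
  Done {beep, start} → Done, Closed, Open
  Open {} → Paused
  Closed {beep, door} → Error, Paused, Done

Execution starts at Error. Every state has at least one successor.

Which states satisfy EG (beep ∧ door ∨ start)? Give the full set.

States satisfying beep ∧ door ∨ start: {Done, Closed}.
States satisfying EG (beep ∧ door ∨ start): {Done, Closed}.

{Done, Closed}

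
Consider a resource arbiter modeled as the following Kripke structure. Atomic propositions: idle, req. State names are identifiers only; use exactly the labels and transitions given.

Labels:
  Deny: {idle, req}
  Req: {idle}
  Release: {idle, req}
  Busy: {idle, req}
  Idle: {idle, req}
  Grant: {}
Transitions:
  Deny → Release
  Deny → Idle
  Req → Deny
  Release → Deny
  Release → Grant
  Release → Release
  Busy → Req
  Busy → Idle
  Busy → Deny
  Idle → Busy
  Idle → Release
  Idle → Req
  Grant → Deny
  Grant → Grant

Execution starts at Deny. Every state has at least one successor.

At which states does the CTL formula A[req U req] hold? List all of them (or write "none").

{Deny, Release, Busy, Idle}

States satisfying req: {Deny, Release, Busy, Idle}.
States satisfying A[req U req]: {Deny, Release, Busy, Idle}.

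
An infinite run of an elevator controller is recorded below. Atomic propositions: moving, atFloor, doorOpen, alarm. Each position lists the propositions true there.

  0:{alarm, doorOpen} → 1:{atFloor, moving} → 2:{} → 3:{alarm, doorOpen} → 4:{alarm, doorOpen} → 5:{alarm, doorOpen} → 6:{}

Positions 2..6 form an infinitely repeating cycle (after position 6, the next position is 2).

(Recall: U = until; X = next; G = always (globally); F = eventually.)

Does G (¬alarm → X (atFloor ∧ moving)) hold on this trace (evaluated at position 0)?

¬alarm → X (atFloor ∧ moving) must hold at every position from 0 onward. It fails at position 1, so G (¬alarm → X (atFloor ∧ moving)) is false.
Positions where ¬alarm holds: 1, 2, 6.
Check X (atFloor ∧ moving) at each: 1→fails, 2→fails, 6→fails.

Violated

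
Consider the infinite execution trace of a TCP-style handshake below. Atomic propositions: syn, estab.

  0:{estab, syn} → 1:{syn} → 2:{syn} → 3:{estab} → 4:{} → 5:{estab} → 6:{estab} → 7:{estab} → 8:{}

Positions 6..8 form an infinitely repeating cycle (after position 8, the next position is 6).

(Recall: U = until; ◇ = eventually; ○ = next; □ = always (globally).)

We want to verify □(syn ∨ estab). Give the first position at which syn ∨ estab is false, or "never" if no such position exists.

4

Check syn ∨ estab at each position in order: 0 ✓, 1 ✓, 2 ✓, 3 ✓.
At position 4 the labels are {}, so syn ∨ estab is false there. This is the first violation.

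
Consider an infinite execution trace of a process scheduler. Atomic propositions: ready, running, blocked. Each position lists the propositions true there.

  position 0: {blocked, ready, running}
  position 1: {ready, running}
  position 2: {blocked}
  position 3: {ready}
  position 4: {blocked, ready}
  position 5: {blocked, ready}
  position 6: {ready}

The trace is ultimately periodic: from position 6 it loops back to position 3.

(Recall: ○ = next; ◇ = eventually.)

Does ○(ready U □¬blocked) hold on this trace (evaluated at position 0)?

Violated

The position after 0 is 1; ready U □¬blocked is false there.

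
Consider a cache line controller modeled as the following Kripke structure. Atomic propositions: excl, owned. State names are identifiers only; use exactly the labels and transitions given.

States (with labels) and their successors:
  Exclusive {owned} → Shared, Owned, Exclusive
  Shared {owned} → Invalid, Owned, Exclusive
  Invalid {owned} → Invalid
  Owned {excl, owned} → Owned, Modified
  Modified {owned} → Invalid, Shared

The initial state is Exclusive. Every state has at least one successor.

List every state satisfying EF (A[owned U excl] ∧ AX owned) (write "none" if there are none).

{Exclusive, Shared, Owned, Modified}

States satisfying A[owned U excl] ∧ AX owned: {Owned}.
States satisfying EF (A[owned U excl] ∧ AX owned): {Exclusive, Shared, Owned, Modified}.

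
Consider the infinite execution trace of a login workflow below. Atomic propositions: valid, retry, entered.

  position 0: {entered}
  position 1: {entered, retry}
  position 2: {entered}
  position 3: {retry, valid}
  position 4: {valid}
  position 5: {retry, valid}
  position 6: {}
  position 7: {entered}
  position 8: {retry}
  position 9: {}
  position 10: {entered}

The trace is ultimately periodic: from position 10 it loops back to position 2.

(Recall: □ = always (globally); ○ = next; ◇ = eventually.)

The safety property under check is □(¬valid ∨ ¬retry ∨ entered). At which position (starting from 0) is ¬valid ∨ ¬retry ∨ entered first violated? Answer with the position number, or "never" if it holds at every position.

3

Check ¬valid ∨ ¬retry ∨ entered at each position in order: 0 ✓, 1 ✓, 2 ✓.
At position 3 the labels are {retry, valid}, so ¬valid ∨ ¬retry ∨ entered is false there. This is the first violation.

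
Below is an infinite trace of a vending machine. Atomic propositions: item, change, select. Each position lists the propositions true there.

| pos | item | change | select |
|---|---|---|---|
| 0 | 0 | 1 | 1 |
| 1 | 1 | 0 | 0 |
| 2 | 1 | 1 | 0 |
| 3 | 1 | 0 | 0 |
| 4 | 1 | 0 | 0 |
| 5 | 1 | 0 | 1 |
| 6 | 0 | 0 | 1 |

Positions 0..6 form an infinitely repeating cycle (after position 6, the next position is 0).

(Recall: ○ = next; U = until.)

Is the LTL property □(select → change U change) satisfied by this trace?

Does not hold

select → change U change must hold at every position from 0 onward. It fails at position 5, so □(select → change U change) is false.
Positions where select holds: 0, 5, 6.
Check change U change at each: 0→ok, 5→fails, 6→fails.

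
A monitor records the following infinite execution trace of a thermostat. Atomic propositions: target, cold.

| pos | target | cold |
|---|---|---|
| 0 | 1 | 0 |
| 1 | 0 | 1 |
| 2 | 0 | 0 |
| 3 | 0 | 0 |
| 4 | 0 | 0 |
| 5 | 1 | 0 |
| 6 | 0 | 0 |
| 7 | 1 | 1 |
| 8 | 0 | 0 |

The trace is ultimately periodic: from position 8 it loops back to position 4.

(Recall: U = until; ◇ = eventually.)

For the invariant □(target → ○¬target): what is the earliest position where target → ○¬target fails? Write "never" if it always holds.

never

target → ○¬target holds at every position 0..8, and those are all the positions the trace ever visits, so the invariant □(target → ○¬target) is never violated.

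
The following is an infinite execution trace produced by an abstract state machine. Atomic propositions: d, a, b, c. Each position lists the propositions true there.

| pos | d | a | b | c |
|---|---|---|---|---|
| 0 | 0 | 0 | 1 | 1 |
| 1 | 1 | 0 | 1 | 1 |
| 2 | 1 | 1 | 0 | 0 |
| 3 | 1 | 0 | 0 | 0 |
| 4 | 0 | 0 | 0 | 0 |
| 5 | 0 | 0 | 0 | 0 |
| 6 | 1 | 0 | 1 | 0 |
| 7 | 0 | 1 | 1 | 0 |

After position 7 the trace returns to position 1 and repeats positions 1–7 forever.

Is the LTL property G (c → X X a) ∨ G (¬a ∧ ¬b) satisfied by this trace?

c → X X a must hold at every position from 0 onward. It fails at position 1, so G (c → X X a) is false.
Positions where c holds: 0, 1.
Check X X a at each: 0→ok, 1→fails.
¬a ∧ ¬b must hold at every position from 0 onward. It fails at position 0, so G (¬a ∧ ¬b) is false.
At position 0: G (c → X X a) is false; G (¬a ∧ ¬b) is false; so G (c → X X a) ∨ G (¬a ∧ ¬b) is false.

Does not hold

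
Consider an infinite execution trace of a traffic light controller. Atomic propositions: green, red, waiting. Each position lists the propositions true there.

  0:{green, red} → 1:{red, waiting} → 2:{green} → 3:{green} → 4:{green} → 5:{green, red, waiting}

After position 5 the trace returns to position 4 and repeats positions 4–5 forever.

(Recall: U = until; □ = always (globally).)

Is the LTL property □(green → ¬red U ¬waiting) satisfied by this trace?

No

green → ¬red U ¬waiting must hold at every position from 0 onward. It fails at position 5, so □(green → ¬red U ¬waiting) is false.
Positions where green holds: 0, 2, 3, 4, 5.
Check ¬red U ¬waiting at each: 0→ok, 2→ok, 3→ok, 4→ok, 5→fails.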